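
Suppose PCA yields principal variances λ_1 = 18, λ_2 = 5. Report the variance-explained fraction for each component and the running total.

Step 1 — total variance = trace(Sigma) = Σ λ_i = 18 + 5 = 23.

Step 2 — fraction explained by component i = λ_i / Σ λ:
  PC1: 18/23 = 0.7826
  PC2: 5/23 = 0.2174

Step 3 — cumulative fraction after k components = (λ_1 + ... + λ_k) / Σ λ:
  k = 1: 18/23 = 0.7826
  k = 2: (18 + 5)/23 = 23/23 = 1

Summary (fraction, with percent):

explained: PC1 0.7826 (78.26%), PC2 0.2174 (21.74%);  cumulative: 0.7826, 1


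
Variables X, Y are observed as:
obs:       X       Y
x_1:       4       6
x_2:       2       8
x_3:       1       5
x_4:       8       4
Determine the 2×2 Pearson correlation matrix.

Step 1 — column means:
  mean(X) = (4 + 2 + 1 + 8) / 4 = 15/4 = 3.75
  mean(Y) = (6 + 8 + 5 + 4) / 4 = 23/4 = 5.75

Step 2 — sample variances and covariances s[i,j] = (1/(n-1)) · Σ_k (x_{k,i} - mean_i) · (x_{k,j} - mean_j), with n-1 = 3:
  s[X,X] = ((0.25)·(0.25) + (-1.75)·(-1.75) + (-2.75)·(-2.75) + (4.25)·(4.25)) / 3 = 28.75/3 = 9.5833
  s[X,Y] = ((0.25)·(0.25) + (-1.75)·(2.25) + (-2.75)·(-0.75) + (4.25)·(-1.75)) / 3 = -9.25/3 = -3.0833
  s[Y,Y] = ((0.25)·(0.25) + (2.25)·(2.25) + (-0.75)·(-0.75) + (-1.75)·(-1.75)) / 3 = 8.75/3 = 2.9167
  Sample standard deviations s_i = √(s[i,i]):
  s(X) = √(9.5833) = 3.0957
  s(Y) = √(2.9167) = 1.7078

Step 3 — r_{ij} = s_{ij} / (s_i · s_j):
  r[X,X] = 1 (diagonal).
  r[X,Y] = -3.0833 / (3.0957 · 1.7078) = -3.0833 / 5.2869 = -0.5832
  r[Y,Y] = 1 (diagonal).

R is symmetric with unit diagonal. Assembling:

R = [[1, -0.5832],
 [-0.5832, 1]]


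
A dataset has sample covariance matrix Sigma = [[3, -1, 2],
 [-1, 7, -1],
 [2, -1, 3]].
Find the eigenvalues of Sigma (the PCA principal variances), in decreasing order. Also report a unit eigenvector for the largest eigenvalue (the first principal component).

Step 1 — characteristic polynomial p(λ) = det(λI - Sigma) = λ³ - tr·λ² + c_1·λ - det, where tr = trace, c_1 = sum of the principal 2×2 minors, det = det(Sigma):
  tr = 3 + 7 + 3 = 13,
  c_1 = (3·7 - (-1)²) + (3·3 - (2)²) + (7·3 - (-1)²) = 20 + 5 + 20 = 45,
  det = 3·(7·3 - (-1)²) - (-1)·((-1)·3 - (-1)·(2)) + (2)·((-1)·(-1) - 7·(2)) = 3·(20) - (-1)·(-1) + (2)·(-13) = 33.
  So p(λ) = λ³ - 13λ² + 45λ - 33.
Step 2 — look for an integer root (rational root theorem: any rational root is an integer divisor of 33). Testing λ = 1:
  p(1) = 1 - 13 + 45 - 33 = 0  ✓
  Dividing out (λ - 1): p(λ) = (λ - 1)(λ² - 12λ + 33).
Step 3 — remaining eigenvalues from the quadratic λ² - 12λ + 33 = 0:
  Δ = 12² - 4·33 = 144 - 132 = 12,  λ = (12 ± √12)/2 = (12 ± 3.4641)/2 ≈ 7.7321 or 4.2679.
  Sorted: λ_1 = 7.7321,  λ_2 = 4.2679,  λ_3 = 1  (check: sum = 13 = tr ✓).

Step 4 — unit eigenvector for λ_1 ≈ 7.7321: v spans the null space of (Sigma - λ_1 I), whose rows are
  r_1 = (-4.7321, -1, 2),  r_2 = (-1, -0.7321, -1),  r_3 = (2, -1, -4.7321).
  v is orthogonal to every row, so take v ∝ r_1 × r_2 = ((-1)·(-1) - (2)·(-0.7321), (2)·(-1) - (-4.7321)·(-1), (-4.7321)·(-0.7321) - (-1)·(-1)) ≈ (2.4641, -6.7321, 2.4641).
  Let u = (2.4641, -6.7321, 2.4641).
  ||u|| = √((2.4641)² + (-6.7321)² + (2.4641)²) = √(57.4641) ≈ 7.5805,  v_1 = u/||u|| ≈ (0.3251, -0.8881, 0.3251) (||v_1|| = 1).

λ_1 = 7.7321,  λ_2 = 4.2679,  λ_3 = 1;  v_1 ≈ (0.3251, -0.8881, 0.3251)


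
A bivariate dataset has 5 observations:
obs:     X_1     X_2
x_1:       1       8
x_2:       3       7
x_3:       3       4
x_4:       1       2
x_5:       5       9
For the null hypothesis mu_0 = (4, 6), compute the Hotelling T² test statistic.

Step 1 — sample mean vector:
  mean(X_1) = (1 + 3 + 3 + 1 + 5) / 5 = 13/5 = 2.6
  mean(X_2) = (8 + 7 + 4 + 2 + 9) / 5 = 30/5 = 6
  x̄ = (2.6, 6),  deviation x̄ - mu_0 = (2.6, 6) - (4, 6) = (-1.4, 0).

Step 2 — sample covariance matrix, S[i,j] = (1/(n-1)) · Σ_k (x_{k,i} - mean_i) · (x_{k,j} - mean_j), divisor n-1 = 4:
  S[X_1,X_1] = ((-1.6)·(-1.6) + (0.4)·(0.4) + (0.4)·(0.4) + (-1.6)·(-1.6) + (2.4)·(2.4)) / 4 = 11.2/4 = 2.8
  S[X_1,X_2] = ((-1.6)·(2) + (0.4)·(1) + (0.4)·(-2) + (-1.6)·(-4) + (2.4)·(3)) / 4 = 10/4 = 2.5
  S[X_2,X_2] = ((2)·(2) + (1)·(1) + (-2)·(-2) + (-4)·(-4) + (3)·(3)) / 4 = 34/4 = 8.5
  S = [[2.8, 2.5],
 [2.5, 8.5]].

Step 3 — invert S. det(S) = 2.8·8.5 - (2.5)² = 17.55.
  S^{-1} = (1/det) · [[d, -b], [-b, a]] = [[0.4843, -0.1425],
 [-0.1425, 0.1595]].

Step 4 — quadratic form (x̄ - mu_0)^T · S^{-1} · (x̄ - mu_0):
  S^{-1} · (x̄ - mu_0) = (-0.6781, 0.1994),
  (x̄ - mu_0)^T · [...] = (-1.4)·(-0.6781) + (0)·(0.1994) = 0.9493.

Step 5 — scale by n: T² = 5 · 0.9493 = 4.7464.

T² ≈ 4.7464


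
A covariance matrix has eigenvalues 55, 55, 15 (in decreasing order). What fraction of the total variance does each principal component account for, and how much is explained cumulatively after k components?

Step 1 — total variance = trace(Sigma) = Σ λ_i = 55 + 55 + 15 = 125.

Step 2 — fraction explained by component i = λ_i / Σ λ:
  PC1: 55/125 = 0.44
  PC2: 55/125 = 0.44
  PC3: 15/125 = 0.12

Step 3 — cumulative fraction after k components = (λ_1 + ... + λ_k) / Σ λ:
  k = 1: 55/125 = 0.44
  k = 2: (55 + 55)/125 = 110/125 = 0.88
  k = 3: (55 + 55 + 15)/125 = 125/125 = 1

Summary (fraction, with percent):

explained: PC1 0.44 (44%), PC2 0.44 (44%), PC3 0.12 (12%);  cumulative: 0.44, 0.88, 1


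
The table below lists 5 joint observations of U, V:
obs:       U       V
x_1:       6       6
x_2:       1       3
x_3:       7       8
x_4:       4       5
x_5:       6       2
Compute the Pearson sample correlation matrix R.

Step 1 — column means:
  mean(U) = (6 + 1 + 7 + 4 + 6) / 5 = 24/5 = 4.8
  mean(V) = (6 + 3 + 8 + 5 + 2) / 5 = 24/5 = 4.8

Step 2 — sample variances and covariances s[i,j] = (1/(n-1)) · Σ_k (x_{k,i} - mean_i) · (x_{k,j} - mean_j), with n-1 = 4:
  s[U,U] = ((1.2)·(1.2) + (-3.8)·(-3.8) + (2.2)·(2.2) + (-0.8)·(-0.8) + (1.2)·(1.2)) / 4 = 22.8/4 = 5.7
  s[U,V] = ((1.2)·(1.2) + (-3.8)·(-1.8) + (2.2)·(3.2) + (-0.8)·(0.2) + (1.2)·(-2.8)) / 4 = 11.8/4 = 2.95
  s[V,V] = ((1.2)·(1.2) + (-1.8)·(-1.8) + (3.2)·(3.2) + (0.2)·(0.2) + (-2.8)·(-2.8)) / 4 = 22.8/4 = 5.7
  Sample standard deviations s_i = √(s[i,i]):
  s(U) = √(5.7) = 2.3875
  s(V) = √(5.7) = 2.3875

Step 3 — r_{ij} = s_{ij} / (s_i · s_j):
  r[U,U] = 1 (diagonal).
  r[U,V] = 2.95 / (2.3875 · 2.3875) = 2.95 / 5.7 = 0.5175
  r[V,V] = 1 (diagonal).

R is symmetric with unit diagonal. Assembling:

R = [[1, 0.5175],
 [0.5175, 1]]


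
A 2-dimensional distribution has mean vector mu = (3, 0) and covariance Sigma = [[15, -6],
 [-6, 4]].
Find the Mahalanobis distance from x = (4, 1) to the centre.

Step 1 — centre the observation: (x - mu) = (1, 1).

Step 2 — invert Sigma. det(Sigma) = 15·4 - (-6)² = 24.
  Sigma^{-1} = (1/det) · [[d, -b], [-b, a]] = [[0.1667, 0.25],
 [0.25, 0.625]].

Step 3 — form the quadratic (x - mu)^T · Sigma^{-1} · (x - mu):
  Sigma^{-1} · (x - mu) = (0.4167, 0.875).
  (x - mu)^T · [Sigma^{-1} · (x - mu)] = (1)·(0.4167) + (1)·(0.875) = 1.2917.

Step 4 — take square root: d = √(1.2917) ≈ 1.1365.

d(x, mu) = √(1.2917) ≈ 1.1365


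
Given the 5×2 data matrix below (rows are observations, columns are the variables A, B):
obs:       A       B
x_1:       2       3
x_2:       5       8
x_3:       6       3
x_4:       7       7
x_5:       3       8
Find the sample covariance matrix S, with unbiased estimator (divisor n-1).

Step 1 — column means:
  mean(A) = (2 + 5 + 6 + 7 + 3) / 5 = 23/5 = 4.6
  mean(B) = (3 + 8 + 3 + 7 + 8) / 5 = 29/5 = 5.8

Step 2 — sample covariance S[i,j] = (1/(n-1)) · Σ_k (x_{k,i} - mean_i) · (x_{k,j} - mean_j), with n-1 = 4.
  S[A,A] = ((-2.6)·(-2.6) + (0.4)·(0.4) + (1.4)·(1.4) + (2.4)·(2.4) + (-1.6)·(-1.6)) / 4 = 17.2/4 = 4.3
  S[A,B] = ((-2.6)·(-2.8) + (0.4)·(2.2) + (1.4)·(-2.8) + (2.4)·(1.2) + (-1.6)·(2.2)) / 4 = 3.6/4 = 0.9
  S[B,B] = ((-2.8)·(-2.8) + (2.2)·(2.2) + (-2.8)·(-2.8) + (1.2)·(1.2) + (2.2)·(2.2)) / 4 = 26.8/4 = 6.7

S is symmetric (S[j,i] = S[i,j]). Assembling:

S = [[4.3, 0.9],
 [0.9, 6.7]]


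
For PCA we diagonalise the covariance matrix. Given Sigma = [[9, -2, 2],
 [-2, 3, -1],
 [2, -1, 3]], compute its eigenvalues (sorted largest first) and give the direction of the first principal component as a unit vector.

Step 1 — characteristic polynomial p(λ) = det(λI - Sigma) = λ³ - tr·λ² + c_1·λ - det, where tr = trace, c_1 = sum of the principal 2×2 minors, det = det(Sigma):
  tr = 9 + 3 + 3 = 15,
  c_1 = (9·3 - (-2)²) + (9·3 - (2)²) + (3·3 - (-1)²) = 23 + 23 + 8 = 54,
  det = 9·(3·3 - (-1)²) - (-2)·((-2)·3 - (-1)·(2)) + (2)·((-2)·(-1) - 3·(2)) = 9·(8) - (-2)·(-4) + (2)·(-4) = 56.
  So p(λ) = λ³ - 15λ² + 54λ - 56.
Step 2 — look for an integer root (rational root theorem: any rational root is an integer divisor of 56). Testing λ = 2:
  p(2) = 8 - 60 + 108 - 56 = 0  ✓
  Dividing out (λ - 2): p(λ) = (λ - 2)(λ² - 13λ + 28).
Step 3 — remaining eigenvalues from the quadratic λ² - 13λ + 28 = 0:
  Δ = 13² - 4·28 = 169 - 112 = 57,  λ = (13 ± √57)/2 = (13 ± 7.5498)/2 ≈ 10.2749 or 2.7251.
  Sorted: λ_1 = 10.2749,  λ_2 = 2.7251,  λ_3 = 2  (check: sum = 15 = tr ✓).

Step 4 — unit eigenvector for λ_1 ≈ 10.2749: v spans the null space of (Sigma - λ_1 I), whose rows are
  r_1 = (-1.2749, -2, 2),  r_2 = (-2, -7.2749, -1),  r_3 = (2, -1, -7.2749).
  v is orthogonal to every row, so take v ∝ r_1 × r_2 = ((-2)·(-1) - (2)·(-7.2749), (2)·(-2) - (-1.2749)·(-1), (-1.2749)·(-7.2749) - (-2)·(-2)) ≈ (16.5498, -5.2749, 5.2749).
  Let u = (16.5498, -5.2749, 5.2749).
  ||u|| = √((16.5498)² + (-5.2749)² + (5.2749)²) = √(329.5465) ≈ 18.1534,  v_1 = u/||u|| ≈ (0.9117, -0.2906, 0.2906) (||v_1|| = 1).

λ_1 = 10.2749,  λ_2 = 2.7251,  λ_3 = 2;  v_1 ≈ (0.9117, -0.2906, 0.2906)


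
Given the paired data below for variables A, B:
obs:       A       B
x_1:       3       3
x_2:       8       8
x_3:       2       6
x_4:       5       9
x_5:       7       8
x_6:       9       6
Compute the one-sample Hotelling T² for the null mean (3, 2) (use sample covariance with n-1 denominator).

Step 1 — sample mean vector:
  mean(A) = (3 + 8 + 2 + 5 + 7 + 9) / 6 = 34/6 = 5.6667
  mean(B) = (3 + 8 + 6 + 9 + 8 + 6) / 6 = 40/6 = 6.6667
  x̄ = (5.6667, 6.6667),  deviation x̄ - mu_0 = (5.6667, 6.6667) - (3, 2) = (2.6667, 4.6667).

Step 2 — sample covariance matrix, S[i,j] = (1/(n-1)) · Σ_k (x_{k,i} - mean_i) · (x_{k,j} - mean_j), divisor n-1 = 5:
  S[A,A] = ((-2.6667)·(-2.6667) + (2.3333)·(2.3333) + (-3.6667)·(-3.6667) + (-0.6667)·(-0.6667) + (1.3333)·(1.3333) + (3.3333)·(3.3333)) / 5 = 39.3333/5 = 7.8667
  S[A,B] = ((-2.6667)·(-3.6667) + (2.3333)·(1.3333) + (-3.6667)·(-0.6667) + (-0.6667)·(2.3333) + (1.3333)·(1.3333) + (3.3333)·(-0.6667)) / 5 = 13.3333/5 = 2.6667
  S[B,B] = ((-3.6667)·(-3.6667) + (1.3333)·(1.3333) + (-0.6667)·(-0.6667) + (2.3333)·(2.3333) + (1.3333)·(1.3333) + (-0.6667)·(-0.6667)) / 5 = 23.3333/5 = 4.6667
  S = [[7.8667, 2.6667],
 [2.6667, 4.6667]].

Step 3 — invert S. det(S) = 7.8667·4.6667 - (2.6667)² = 29.6.
  S^{-1} = (1/det) · [[d, -b], [-b, a]] = [[0.1577, -0.0901],
 [-0.0901, 0.2658]].

Step 4 — quadratic form (x̄ - mu_0)^T · S^{-1} · (x̄ - mu_0):
  S^{-1} · (x̄ - mu_0) = (0, 1),
  (x̄ - mu_0)^T · [...] = (2.6667)·(0) + (4.6667)·(1) = 4.6667.

Step 5 — scale by n: T² = 6 · 4.6667 = 28.

T² ≈ 28


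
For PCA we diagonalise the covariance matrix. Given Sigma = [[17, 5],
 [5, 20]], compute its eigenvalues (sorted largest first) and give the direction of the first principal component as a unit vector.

Step 1 — characteristic polynomial of 2×2 Sigma:
  det(Sigma - λI) = λ² - trace · λ + det = 0.
  trace = 17 + 20 = 37, det = 17·20 - (5)² = 315.
Step 2 — discriminant:
  Δ = trace² - 4·det = 1369 - 1260 = 109.
Step 3 — eigenvalues:
  λ = (trace ± √Δ)/2 = (37 ± 10.4403)/2,
  λ_1 = 23.7202,  λ_2 = 13.2798.

Step 4 — unit eigenvector for λ_1: solve (Sigma - λ_1 I)v = 0. First row:
  (17 - 23.7202)·v_x + (5)·v_y = 0, i.e. (-6.7202)·v_x + (5)·v_y = 0,
  so v ∝ (b, λ_1 - a) = (5, 6.7202) = u.
  ||u|| = √((5)² + (6.7202)²) = √(70.1605) ≈ 8.3762,
  v_1 = u/||u|| ≈ (0.5969, 0.8023) (||v_1|| = 1).

λ_1 = 23.7202,  λ_2 = 13.2798;  v_1 ≈ (0.5969, 0.8023)


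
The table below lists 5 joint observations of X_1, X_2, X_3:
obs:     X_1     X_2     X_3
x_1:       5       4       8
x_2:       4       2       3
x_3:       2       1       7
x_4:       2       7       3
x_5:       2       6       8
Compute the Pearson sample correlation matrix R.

Step 1 — column means:
  mean(X_1) = (5 + 4 + 2 + 2 + 2) / 5 = 15/5 = 3
  mean(X_2) = (4 + 2 + 1 + 7 + 6) / 5 = 20/5 = 4
  mean(X_3) = (8 + 3 + 7 + 3 + 8) / 5 = 29/5 = 5.8

Step 2 — sample variances and covariances s[i,j] = (1/(n-1)) · Σ_k (x_{k,i} - mean_i) · (x_{k,j} - mean_j), with n-1 = 4:
  s[X_1,X_1] = ((2)·(2) + (1)·(1) + (-1)·(-1) + (-1)·(-1) + (-1)·(-1)) / 4 = 8/4 = 2
  s[X_1,X_2] = ((2)·(0) + (1)·(-2) + (-1)·(-3) + (-1)·(3) + (-1)·(2)) / 4 = -4/4 = -1
  s[X_1,X_3] = ((2)·(2.2) + (1)·(-2.8) + (-1)·(1.2) + (-1)·(-2.8) + (-1)·(2.2)) / 4 = 1/4 = 0.25
  s[X_2,X_2] = ((0)·(0) + (-2)·(-2) + (-3)·(-3) + (3)·(3) + (2)·(2)) / 4 = 26/4 = 6.5
  s[X_2,X_3] = ((0)·(2.2) + (-2)·(-2.8) + (-3)·(1.2) + (3)·(-2.8) + (2)·(2.2)) / 4 = -2/4 = -0.5
  s[X_3,X_3] = ((2.2)·(2.2) + (-2.8)·(-2.8) + (1.2)·(1.2) + (-2.8)·(-2.8) + (2.2)·(2.2)) / 4 = 26.8/4 = 6.7
  Sample standard deviations s_i = √(s[i,i]):
  s(X_1) = √(2) = 1.4142
  s(X_2) = √(6.5) = 2.5495
  s(X_3) = √(6.7) = 2.5884

Step 3 — r_{ij} = s_{ij} / (s_i · s_j):
  r[X_1,X_1] = 1 (diagonal).
  r[X_1,X_2] = -1 / (1.4142 · 2.5495) = -1 / 3.6056 = -0.2774
  r[X_1,X_3] = 0.25 / (1.4142 · 2.5884) = 0.25 / 3.6606 = 0.0683
  r[X_2,X_2] = 1 (diagonal).
  r[X_2,X_3] = -0.5 / (2.5495 · 2.5884) = -0.5 / 6.5992 = -0.0758
  r[X_3,X_3] = 1 (diagonal).

R is symmetric with unit diagonal. Assembling:

R = [[1, -0.2774, 0.0683],
 [-0.2774, 1, -0.0758],
 [0.0683, -0.0758, 1]]


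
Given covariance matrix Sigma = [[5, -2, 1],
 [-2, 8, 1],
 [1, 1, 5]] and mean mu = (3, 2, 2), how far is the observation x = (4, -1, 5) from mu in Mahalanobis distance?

Step 1 — centre the observation: (x - mu) = (1, -3, 3).

Step 2 — invert Sigma (cofactor / det for 3×3, or solve directly):
  Sigma^{-1} = [[0.2393, 0.0675, -0.0613],
 [0.0675, 0.1472, -0.0429],
 [-0.0613, -0.0429, 0.2209]].

Step 3 — form the quadratic (x - mu)^T · Sigma^{-1} · (x - mu):
  Sigma^{-1} · (x - mu) = (-0.1472, -0.5031, 0.7301).
  (x - mu)^T · [Sigma^{-1} · (x - mu)] = (1)·(-0.1472) + (-3)·(-0.5031) + (3)·(0.7301) = 3.5521.

Step 4 — take square root: d = √(3.5521) ≈ 1.8847.

d(x, mu) = √(3.5521) ≈ 1.8847


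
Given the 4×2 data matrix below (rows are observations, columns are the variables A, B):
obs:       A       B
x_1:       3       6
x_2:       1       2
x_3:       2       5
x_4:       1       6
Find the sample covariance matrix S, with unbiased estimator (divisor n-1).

Step 1 — column means:
  mean(A) = (3 + 1 + 2 + 1) / 4 = 7/4 = 1.75
  mean(B) = (6 + 2 + 5 + 6) / 4 = 19/4 = 4.75

Step 2 — sample covariance S[i,j] = (1/(n-1)) · Σ_k (x_{k,i} - mean_i) · (x_{k,j} - mean_j), with n-1 = 3.
  S[A,A] = ((1.25)·(1.25) + (-0.75)·(-0.75) + (0.25)·(0.25) + (-0.75)·(-0.75)) / 3 = 2.75/3 = 0.9167
  S[A,B] = ((1.25)·(1.25) + (-0.75)·(-2.75) + (0.25)·(0.25) + (-0.75)·(1.25)) / 3 = 2.75/3 = 0.9167
  S[B,B] = ((1.25)·(1.25) + (-2.75)·(-2.75) + (0.25)·(0.25) + (1.25)·(1.25)) / 3 = 10.75/3 = 3.5833

S is symmetric (S[j,i] = S[i,j]). Assembling:

S = [[0.9167, 0.9167],
 [0.9167, 3.5833]]


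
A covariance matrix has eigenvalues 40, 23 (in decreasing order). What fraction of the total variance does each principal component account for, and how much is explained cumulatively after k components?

Step 1 — total variance = trace(Sigma) = Σ λ_i = 40 + 23 = 63.

Step 2 — fraction explained by component i = λ_i / Σ λ:
  PC1: 40/63 = 0.6349
  PC2: 23/63 = 0.3651

Step 3 — cumulative fraction after k components = (λ_1 + ... + λ_k) / Σ λ:
  k = 1: 40/63 = 0.6349
  k = 2: (40 + 23)/63 = 63/63 = 1

Summary (fraction, with percent):

explained: PC1 0.6349 (63.49%), PC2 0.3651 (36.51%);  cumulative: 0.6349, 1


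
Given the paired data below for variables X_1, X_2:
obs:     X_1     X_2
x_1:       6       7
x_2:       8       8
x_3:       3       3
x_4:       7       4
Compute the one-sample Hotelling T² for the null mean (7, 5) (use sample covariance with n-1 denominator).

Step 1 — sample mean vector:
  mean(X_1) = (6 + 8 + 3 + 7) / 4 = 24/4 = 6
  mean(X_2) = (7 + 8 + 3 + 4) / 4 = 22/4 = 5.5
  x̄ = (6, 5.5),  deviation x̄ - mu_0 = (6, 5.5) - (7, 5) = (-1, 0.5).

Step 2 — sample covariance matrix, S[i,j] = (1/(n-1)) · Σ_k (x_{k,i} - mean_i) · (x_{k,j} - mean_j), divisor n-1 = 3:
  S[X_1,X_1] = ((0)·(0) + (2)·(2) + (-3)·(-3) + (1)·(1)) / 3 = 14/3 = 4.6667
  S[X_1,X_2] = ((0)·(1.5) + (2)·(2.5) + (-3)·(-2.5) + (1)·(-1.5)) / 3 = 11/3 = 3.6667
  S[X_2,X_2] = ((1.5)·(1.5) + (2.5)·(2.5) + (-2.5)·(-2.5) + (-1.5)·(-1.5)) / 3 = 17/3 = 5.6667
  S = [[4.6667, 3.6667],
 [3.6667, 5.6667]].

Step 3 — invert S. det(S) = 4.6667·5.6667 - (3.6667)² = 13.
  S^{-1} = (1/det) · [[d, -b], [-b, a]] = [[0.4359, -0.2821],
 [-0.2821, 0.359]].

Step 4 — quadratic form (x̄ - mu_0)^T · S^{-1} · (x̄ - mu_0):
  S^{-1} · (x̄ - mu_0) = (-0.5769, 0.4615),
  (x̄ - mu_0)^T · [...] = (-1)·(-0.5769) + (0.5)·(0.4615) = 0.8077.

Step 5 — scale by n: T² = 4 · 0.8077 = 3.2308.

T² ≈ 3.2308


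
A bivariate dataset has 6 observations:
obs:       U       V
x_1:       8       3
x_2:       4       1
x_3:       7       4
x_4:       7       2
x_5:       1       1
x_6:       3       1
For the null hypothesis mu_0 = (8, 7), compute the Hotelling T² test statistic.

Step 1 — sample mean vector:
  mean(U) = (8 + 4 + 7 + 7 + 1 + 3) / 6 = 30/6 = 5
  mean(V) = (3 + 1 + 4 + 2 + 1 + 1) / 6 = 12/6 = 2
  x̄ = (5, 2),  deviation x̄ - mu_0 = (5, 2) - (8, 7) = (-3, -5).

Step 2 — sample covariance matrix, S[i,j] = (1/(n-1)) · Σ_k (x_{k,i} - mean_i) · (x_{k,j} - mean_j), divisor n-1 = 5:
  S[U,U] = ((3)·(3) + (-1)·(-1) + (2)·(2) + (2)·(2) + (-4)·(-4) + (-2)·(-2)) / 5 = 38/5 = 7.6
  S[U,V] = ((3)·(1) + (-1)·(-1) + (2)·(2) + (2)·(0) + (-4)·(-1) + (-2)·(-1)) / 5 = 14/5 = 2.8
  S[V,V] = ((1)·(1) + (-1)·(-1) + (2)·(2) + (0)·(0) + (-1)·(-1) + (-1)·(-1)) / 5 = 8/5 = 1.6
  S = [[7.6, 2.8],
 [2.8, 1.6]].

Step 3 — invert S. det(S) = 7.6·1.6 - (2.8)² = 4.32.
  S^{-1} = (1/det) · [[d, -b], [-b, a]] = [[0.3704, -0.6481],
 [-0.6481, 1.7593]].

Step 4 — quadratic form (x̄ - mu_0)^T · S^{-1} · (x̄ - mu_0):
  S^{-1} · (x̄ - mu_0) = (2.1296, -6.8519),
  (x̄ - mu_0)^T · [...] = (-3)·(2.1296) + (-5)·(-6.8519) = 27.8704.

Step 5 — scale by n: T² = 6 · 27.8704 = 167.2222.

T² ≈ 167.2222


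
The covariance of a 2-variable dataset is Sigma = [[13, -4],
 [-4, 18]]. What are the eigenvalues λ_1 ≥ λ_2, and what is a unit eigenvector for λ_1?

Step 1 — characteristic polynomial of 2×2 Sigma:
  det(Sigma - λI) = λ² - trace · λ + det = 0.
  trace = 13 + 18 = 31, det = 13·18 - (-4)² = 218.
Step 2 — discriminant:
  Δ = trace² - 4·det = 961 - 872 = 89.
Step 3 — eigenvalues:
  λ = (trace ± √Δ)/2 = (31 ± 9.434)/2,
  λ_1 = 20.217,  λ_2 = 10.783.

Step 4 — unit eigenvector for λ_1: solve (Sigma - λ_1 I)v = 0. First row:
  (13 - 20.217)·v_x + (-4)·v_y = 0, i.e. (-7.217)·v_x + (-4)·v_y = 0,
  so v ∝ (b, λ_1 - a) = (-4, 7.217); multiply by -1 so the first entry is positive: u = (4, -7.217).
  ||u|| = √((4)² + (-7.217)²) = √(68.085) ≈ 8.2514,
  v_1 = u/||u|| ≈ (0.4848, -0.8746) (||v_1|| = 1).

λ_1 = 20.217,  λ_2 = 10.783;  v_1 ≈ (0.4848, -0.8746)


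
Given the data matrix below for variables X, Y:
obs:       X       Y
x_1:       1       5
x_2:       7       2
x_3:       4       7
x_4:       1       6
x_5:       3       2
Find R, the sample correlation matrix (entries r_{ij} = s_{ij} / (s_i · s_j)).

Step 1 — column means:
  mean(X) = (1 + 7 + 4 + 1 + 3) / 5 = 16/5 = 3.2
  mean(Y) = (5 + 2 + 7 + 6 + 2) / 5 = 22/5 = 4.4

Step 2 — sample variances and covariances s[i,j] = (1/(n-1)) · Σ_k (x_{k,i} - mean_i) · (x_{k,j} - mean_j), with n-1 = 4:
  s[X,X] = ((-2.2)·(-2.2) + (3.8)·(3.8) + (0.8)·(0.8) + (-2.2)·(-2.2) + (-0.2)·(-0.2)) / 4 = 24.8/4 = 6.2
  s[X,Y] = ((-2.2)·(0.6) + (3.8)·(-2.4) + (0.8)·(2.6) + (-2.2)·(1.6) + (-0.2)·(-2.4)) / 4 = -11.4/4 = -2.85
  s[Y,Y] = ((0.6)·(0.6) + (-2.4)·(-2.4) + (2.6)·(2.6) + (1.6)·(1.6) + (-2.4)·(-2.4)) / 4 = 21.2/4 = 5.3
  Sample standard deviations s_i = √(s[i,i]):
  s(X) = √(6.2) = 2.49
  s(Y) = √(5.3) = 2.3022

Step 3 — r_{ij} = s_{ij} / (s_i · s_j):
  r[X,X] = 1 (diagonal).
  r[X,Y] = -2.85 / (2.49 · 2.3022) = -2.85 / 5.7324 = -0.4972
  r[Y,Y] = 1 (diagonal).

R is symmetric with unit diagonal. Assembling:

R = [[1, -0.4972],
 [-0.4972, 1]]


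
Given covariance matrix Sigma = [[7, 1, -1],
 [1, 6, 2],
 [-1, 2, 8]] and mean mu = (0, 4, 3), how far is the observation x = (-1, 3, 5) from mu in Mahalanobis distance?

Step 1 — centre the observation: (x - mu) = (-1, -1, 2).

Step 2 — invert Sigma (cofactor / det for 3×3, or solve directly):
  Sigma^{-1} = [[0.1517, -0.0345, 0.0276],
 [-0.0345, 0.1897, -0.0517],
 [0.0276, -0.0517, 0.1414]].

Step 3 — form the quadratic (x - mu)^T · Sigma^{-1} · (x - mu):
  Sigma^{-1} · (x - mu) = (-0.0621, -0.2586, 0.3069).
  (x - mu)^T · [Sigma^{-1} · (x - mu)] = (-1)·(-0.0621) + (-1)·(-0.2586) + (2)·(0.3069) = 0.9345.

Step 4 — take square root: d = √(0.9345) ≈ 0.9667.

d(x, mu) = √(0.9345) ≈ 0.9667


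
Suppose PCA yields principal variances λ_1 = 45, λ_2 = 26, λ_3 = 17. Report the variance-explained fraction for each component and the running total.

Step 1 — total variance = trace(Sigma) = Σ λ_i = 45 + 26 + 17 = 88.

Step 2 — fraction explained by component i = λ_i / Σ λ:
  PC1: 45/88 = 0.5114
  PC2: 26/88 = 0.2955
  PC3: 17/88 = 0.1932

Step 3 — cumulative fraction after k components = (λ_1 + ... + λ_k) / Σ λ:
  k = 1: 45/88 = 0.5114
  k = 2: (45 + 26)/88 = 71/88 = 0.8068
  k = 3: (45 + 26 + 17)/88 = 88/88 = 1

Summary (fraction, with percent):

explained: PC1 0.5114 (51.14%), PC2 0.2955 (29.55%), PC3 0.1932 (19.32%);  cumulative: 0.5114, 0.8068, 1


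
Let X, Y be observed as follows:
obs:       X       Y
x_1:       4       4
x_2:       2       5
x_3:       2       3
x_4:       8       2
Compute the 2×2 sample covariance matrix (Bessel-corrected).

Step 1 — column means:
  mean(X) = (4 + 2 + 2 + 8) / 4 = 16/4 = 4
  mean(Y) = (4 + 5 + 3 + 2) / 4 = 14/4 = 3.5

Step 2 — sample covariance S[i,j] = (1/(n-1)) · Σ_k (x_{k,i} - mean_i) · (x_{k,j} - mean_j), with n-1 = 3.
  S[X,X] = ((0)·(0) + (-2)·(-2) + (-2)·(-2) + (4)·(4)) / 3 = 24/3 = 8
  S[X,Y] = ((0)·(0.5) + (-2)·(1.5) + (-2)·(-0.5) + (4)·(-1.5)) / 3 = -8/3 = -2.6667
  S[Y,Y] = ((0.5)·(0.5) + (1.5)·(1.5) + (-0.5)·(-0.5) + (-1.5)·(-1.5)) / 3 = 5/3 = 1.6667

S is symmetric (S[j,i] = S[i,j]). Assembling:

S = [[8, -2.6667],
 [-2.6667, 1.6667]]


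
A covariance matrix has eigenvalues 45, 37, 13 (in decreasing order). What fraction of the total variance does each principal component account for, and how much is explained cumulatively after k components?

Step 1 — total variance = trace(Sigma) = Σ λ_i = 45 + 37 + 13 = 95.

Step 2 — fraction explained by component i = λ_i / Σ λ:
  PC1: 45/95 = 0.4737
  PC2: 37/95 = 0.3895
  PC3: 13/95 = 0.1368

Step 3 — cumulative fraction after k components = (λ_1 + ... + λ_k) / Σ λ:
  k = 1: 45/95 = 0.4737
  k = 2: (45 + 37)/95 = 82/95 = 0.8632
  k = 3: (45 + 37 + 13)/95 = 95/95 = 1

Summary (fraction, with percent):

explained: PC1 0.4737 (47.37%), PC2 0.3895 (38.95%), PC3 0.1368 (13.68%);  cumulative: 0.4737, 0.8632, 1


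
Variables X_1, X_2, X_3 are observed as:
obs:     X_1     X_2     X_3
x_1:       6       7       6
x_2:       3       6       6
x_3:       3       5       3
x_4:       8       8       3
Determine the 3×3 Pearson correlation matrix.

Step 1 — column means:
  mean(X_1) = (6 + 3 + 3 + 8) / 4 = 20/4 = 5
  mean(X_2) = (7 + 6 + 5 + 8) / 4 = 26/4 = 6.5
  mean(X_3) = (6 + 6 + 3 + 3) / 4 = 18/4 = 4.5

Step 2 — sample variances and covariances s[i,j] = (1/(n-1)) · Σ_k (x_{k,i} - mean_i) · (x_{k,j} - mean_j), with n-1 = 3:
  s[X_1,X_1] = ((1)·(1) + (-2)·(-2) + (-2)·(-2) + (3)·(3)) / 3 = 18/3 = 6
  s[X_1,X_2] = ((1)·(0.5) + (-2)·(-0.5) + (-2)·(-1.5) + (3)·(1.5)) / 3 = 9/3 = 3
  s[X_1,X_3] = ((1)·(1.5) + (-2)·(1.5) + (-2)·(-1.5) + (3)·(-1.5)) / 3 = -3/3 = -1
  s[X_2,X_2] = ((0.5)·(0.5) + (-0.5)·(-0.5) + (-1.5)·(-1.5) + (1.5)·(1.5)) / 3 = 5/3 = 1.6667
  s[X_2,X_3] = ((0.5)·(1.5) + (-0.5)·(1.5) + (-1.5)·(-1.5) + (1.5)·(-1.5)) / 3 = 0/3 = 0
  s[X_3,X_3] = ((1.5)·(1.5) + (1.5)·(1.5) + (-1.5)·(-1.5) + (-1.5)·(-1.5)) / 3 = 9/3 = 3
  Sample standard deviations s_i = √(s[i,i]):
  s(X_1) = √(6) = 2.4495
  s(X_2) = √(1.6667) = 1.291
  s(X_3) = √(3) = 1.7321

Step 3 — r_{ij} = s_{ij} / (s_i · s_j):
  r[X_1,X_1] = 1 (diagonal).
  r[X_1,X_2] = 3 / (2.4495 · 1.291) = 3 / 3.1623 = 0.9487
  r[X_1,X_3] = -1 / (2.4495 · 1.7321) = -1 / 4.2426 = -0.2357
  r[X_2,X_2] = 1 (diagonal).
  r[X_2,X_3] = 0 / (1.291 · 1.7321) = 0 / 2.2361 = 0
  r[X_3,X_3] = 1 (diagonal).

R is symmetric with unit diagonal. Assembling:

R = [[1, 0.9487, -0.2357],
 [0.9487, 1, 0],
 [-0.2357, 0, 1]]


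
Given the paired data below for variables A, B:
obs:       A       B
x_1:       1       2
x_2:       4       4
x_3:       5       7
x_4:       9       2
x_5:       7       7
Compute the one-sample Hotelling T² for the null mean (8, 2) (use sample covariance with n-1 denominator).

Step 1 — sample mean vector:
  mean(A) = (1 + 4 + 5 + 9 + 7) / 5 = 26/5 = 5.2
  mean(B) = (2 + 4 + 7 + 2 + 7) / 5 = 22/5 = 4.4
  x̄ = (5.2, 4.4),  deviation x̄ - mu_0 = (5.2, 4.4) - (8, 2) = (-2.8, 2.4).

Step 2 — sample covariance matrix, S[i,j] = (1/(n-1)) · Σ_k (x_{k,i} - mean_i) · (x_{k,j} - mean_j), divisor n-1 = 4:
  S[A,A] = ((-4.2)·(-4.2) + (-1.2)·(-1.2) + (-0.2)·(-0.2) + (3.8)·(3.8) + (1.8)·(1.8)) / 4 = 36.8/4 = 9.2
  S[A,B] = ((-4.2)·(-2.4) + (-1.2)·(-0.4) + (-0.2)·(2.6) + (3.8)·(-2.4) + (1.8)·(2.6)) / 4 = 5.6/4 = 1.4
  S[B,B] = ((-2.4)·(-2.4) + (-0.4)·(-0.4) + (2.6)·(2.6) + (-2.4)·(-2.4) + (2.6)·(2.6)) / 4 = 25.2/4 = 6.3
  S = [[9.2, 1.4],
 [1.4, 6.3]].

Step 3 — invert S. det(S) = 9.2·6.3 - (1.4)² = 56.
  S^{-1} = (1/det) · [[d, -b], [-b, a]] = [[0.1125, -0.025],
 [-0.025, 0.1643]].

Step 4 — quadratic form (x̄ - mu_0)^T · S^{-1} · (x̄ - mu_0):
  S^{-1} · (x̄ - mu_0) = (-0.375, 0.4643),
  (x̄ - mu_0)^T · [...] = (-2.8)·(-0.375) + (2.4)·(0.4643) = 2.1643.

Step 5 — scale by n: T² = 5 · 2.1643 = 10.8214.

T² ≈ 10.8214


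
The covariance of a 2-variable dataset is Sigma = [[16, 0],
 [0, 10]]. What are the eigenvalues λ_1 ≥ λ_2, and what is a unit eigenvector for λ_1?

Step 1 — characteristic polynomial of 2×2 Sigma:
  det(Sigma - λI) = λ² - trace · λ + det = 0.
  trace = 16 + 10 = 26, det = 16·10 - (0)² = 160.
Step 2 — discriminant:
  Δ = trace² - 4·det = 676 - 640 = 36.
Step 3 — eigenvalues:
  λ = (trace ± √Δ)/2 = (26 ± 6)/2,
  λ_1 = 16,  λ_2 = 10.

Step 4 — unit eigenvector for λ_1: Sigma is diagonal, so its eigenvectors are the coordinate axes. λ_1 = 16 is the diagonal entry on the first coordinate axis, hence
  v_1 = (1, 0) (||v_1|| = 1).

λ_1 = 16,  λ_2 = 10;  v_1 ≈ (1, 0)


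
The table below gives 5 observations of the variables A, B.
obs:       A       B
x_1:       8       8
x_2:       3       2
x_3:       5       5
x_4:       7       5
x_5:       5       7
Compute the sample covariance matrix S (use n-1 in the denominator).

Step 1 — column means:
  mean(A) = (8 + 3 + 5 + 7 + 5) / 5 = 28/5 = 5.6
  mean(B) = (8 + 2 + 5 + 5 + 7) / 5 = 27/5 = 5.4

Step 2 — sample covariance S[i,j] = (1/(n-1)) · Σ_k (x_{k,i} - mean_i) · (x_{k,j} - mean_j), with n-1 = 4.
  S[A,A] = ((2.4)·(2.4) + (-2.6)·(-2.6) + (-0.6)·(-0.6) + (1.4)·(1.4) + (-0.6)·(-0.6)) / 4 = 15.2/4 = 3.8
  S[A,B] = ((2.4)·(2.6) + (-2.6)·(-3.4) + (-0.6)·(-0.4) + (1.4)·(-0.4) + (-0.6)·(1.6)) / 4 = 13.8/4 = 3.45
  S[B,B] = ((2.6)·(2.6) + (-3.4)·(-3.4) + (-0.4)·(-0.4) + (-0.4)·(-0.4) + (1.6)·(1.6)) / 4 = 21.2/4 = 5.3

S is symmetric (S[j,i] = S[i,j]). Assembling:

S = [[3.8, 3.45],
 [3.45, 5.3]]


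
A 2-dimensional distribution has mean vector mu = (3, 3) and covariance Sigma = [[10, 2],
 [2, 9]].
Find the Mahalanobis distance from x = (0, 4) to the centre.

Step 1 — centre the observation: (x - mu) = (-3, 1).

Step 2 — invert Sigma. det(Sigma) = 10·9 - (2)² = 86.
  Sigma^{-1} = (1/det) · [[d, -b], [-b, a]] = [[0.1047, -0.0233],
 [-0.0233, 0.1163]].

Step 3 — form the quadratic (x - mu)^T · Sigma^{-1} · (x - mu):
  Sigma^{-1} · (x - mu) = (-0.3372, 0.186).
  (x - mu)^T · [Sigma^{-1} · (x - mu)] = (-3)·(-0.3372) + (1)·(0.186) = 1.1977.

Step 4 — take square root: d = √(1.1977) ≈ 1.0944.

d(x, mu) = √(1.1977) ≈ 1.0944


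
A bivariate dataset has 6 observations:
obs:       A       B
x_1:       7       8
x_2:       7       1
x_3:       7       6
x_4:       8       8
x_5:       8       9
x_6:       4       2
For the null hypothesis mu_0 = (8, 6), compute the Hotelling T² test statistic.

Step 1 — sample mean vector:
  mean(A) = (7 + 7 + 7 + 8 + 8 + 4) / 6 = 41/6 = 6.8333
  mean(B) = (8 + 1 + 6 + 8 + 9 + 2) / 6 = 34/6 = 5.6667
  x̄ = (6.8333, 5.6667),  deviation x̄ - mu_0 = (6.8333, 5.6667) - (8, 6) = (-1.1667, -0.3333).

Step 2 — sample covariance matrix, S[i,j] = (1/(n-1)) · Σ_k (x_{k,i} - mean_i) · (x_{k,j} - mean_j), divisor n-1 = 5:
  S[A,A] = ((0.1667)·(0.1667) + (0.1667)·(0.1667) + (0.1667)·(0.1667) + (1.1667)·(1.1667) + (1.1667)·(1.1667) + (-2.8333)·(-2.8333)) / 5 = 10.8333/5 = 2.1667
  S[A,B] = ((0.1667)·(2.3333) + (0.1667)·(-4.6667) + (0.1667)·(0.3333) + (1.1667)·(2.3333) + (1.1667)·(3.3333) + (-2.8333)·(-3.6667)) / 5 = 16.6667/5 = 3.3333
  S[B,B] = ((2.3333)·(2.3333) + (-4.6667)·(-4.6667) + (0.3333)·(0.3333) + (2.3333)·(2.3333) + (3.3333)·(3.3333) + (-3.6667)·(-3.6667)) / 5 = 57.3333/5 = 11.4667
  S = [[2.1667, 3.3333],
 [3.3333, 11.4667]].

Step 3 — invert S. det(S) = 2.1667·11.4667 - (3.3333)² = 13.7333.
  S^{-1} = (1/det) · [[d, -b], [-b, a]] = [[0.835, -0.2427],
 [-0.2427, 0.1578]].

Step 4 — quadratic form (x̄ - mu_0)^T · S^{-1} · (x̄ - mu_0):
  S^{-1} · (x̄ - mu_0) = (-0.8932, 0.2306),
  (x̄ - mu_0)^T · [...] = (-1.1667)·(-0.8932) + (-0.3333)·(0.2306) = 0.9652.

Step 5 — scale by n: T² = 6 · 0.9652 = 5.7913.

T² ≈ 5.7913


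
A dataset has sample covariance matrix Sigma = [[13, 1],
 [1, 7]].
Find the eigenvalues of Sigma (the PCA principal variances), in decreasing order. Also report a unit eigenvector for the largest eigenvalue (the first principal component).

Step 1 — characteristic polynomial of 2×2 Sigma:
  det(Sigma - λI) = λ² - trace · λ + det = 0.
  trace = 13 + 7 = 20, det = 13·7 - (1)² = 90.
Step 2 — discriminant:
  Δ = trace² - 4·det = 400 - 360 = 40.
Step 3 — eigenvalues:
  λ = (trace ± √Δ)/2 = (20 ± 6.3246)/2,
  λ_1 = 13.1623,  λ_2 = 6.8377.

Step 4 — unit eigenvector for λ_1: solve (Sigma - λ_1 I)v = 0. First row:
  (13 - 13.1623)·v_x + (1)·v_y = 0, i.e. (-0.1623)·v_x + (1)·v_y = 0,
  so v ∝ (b, λ_1 - a) = (1, 0.1623) = u.
  ||u|| = √((1)² + (0.1623)²) = √(1.0263) ≈ 1.0131,
  v_1 = u/||u|| ≈ (0.9871, 0.1602) (||v_1|| = 1).

λ_1 = 13.1623,  λ_2 = 6.8377;  v_1 ≈ (0.9871, 0.1602)


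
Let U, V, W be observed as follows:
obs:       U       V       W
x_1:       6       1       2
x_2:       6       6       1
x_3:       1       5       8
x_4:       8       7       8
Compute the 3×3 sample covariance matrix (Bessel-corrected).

Step 1 — column means:
  mean(U) = (6 + 6 + 1 + 8) / 4 = 21/4 = 5.25
  mean(V) = (1 + 6 + 5 + 7) / 4 = 19/4 = 4.75
  mean(W) = (2 + 1 + 8 + 8) / 4 = 19/4 = 4.75

Step 2 — sample covariance S[i,j] = (1/(n-1)) · Σ_k (x_{k,i} - mean_i) · (x_{k,j} - mean_j), with n-1 = 3.
  S[U,U] = ((0.75)·(0.75) + (0.75)·(0.75) + (-4.25)·(-4.25) + (2.75)·(2.75)) / 3 = 26.75/3 = 8.9167
  S[U,V] = ((0.75)·(-3.75) + (0.75)·(1.25) + (-4.25)·(0.25) + (2.75)·(2.25)) / 3 = 3.25/3 = 1.0833
  S[U,W] = ((0.75)·(-2.75) + (0.75)·(-3.75) + (-4.25)·(3.25) + (2.75)·(3.25)) / 3 = -9.75/3 = -3.25
  S[V,V] = ((-3.75)·(-3.75) + (1.25)·(1.25) + (0.25)·(0.25) + (2.25)·(2.25)) / 3 = 20.75/3 = 6.9167
  S[V,W] = ((-3.75)·(-2.75) + (1.25)·(-3.75) + (0.25)·(3.25) + (2.25)·(3.25)) / 3 = 13.75/3 = 4.5833
  S[W,W] = ((-2.75)·(-2.75) + (-3.75)·(-3.75) + (3.25)·(3.25) + (3.25)·(3.25)) / 3 = 42.75/3 = 14.25

S is symmetric (S[j,i] = S[i,j]). Assembling:

S = [[8.9167, 1.0833, -3.25],
 [1.0833, 6.9167, 4.5833],
 [-3.25, 4.5833, 14.25]]


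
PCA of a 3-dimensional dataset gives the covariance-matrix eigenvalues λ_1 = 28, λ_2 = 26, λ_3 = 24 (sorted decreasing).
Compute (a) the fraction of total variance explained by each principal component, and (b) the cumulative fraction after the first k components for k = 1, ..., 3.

Step 1 — total variance = trace(Sigma) = Σ λ_i = 28 + 26 + 24 = 78.

Step 2 — fraction explained by component i = λ_i / Σ λ:
  PC1: 28/78 = 0.359
  PC2: 26/78 = 0.3333
  PC3: 24/78 = 0.3077

Step 3 — cumulative fraction after k components = (λ_1 + ... + λ_k) / Σ λ:
  k = 1: 28/78 = 0.359
  k = 2: (28 + 26)/78 = 54/78 = 0.6923
  k = 3: (28 + 26 + 24)/78 = 78/78 = 1

Summary (fraction, with percent):

explained: PC1 0.359 (35.9%), PC2 0.3333 (33.33%), PC3 0.3077 (30.77%);  cumulative: 0.359, 0.6923, 1


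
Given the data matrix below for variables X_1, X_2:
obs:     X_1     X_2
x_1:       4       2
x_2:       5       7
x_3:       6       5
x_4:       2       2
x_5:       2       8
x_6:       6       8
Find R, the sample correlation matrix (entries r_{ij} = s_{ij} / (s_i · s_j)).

Step 1 — column means:
  mean(X_1) = (4 + 5 + 6 + 2 + 2 + 6) / 6 = 25/6 = 4.1667
  mean(X_2) = (2 + 7 + 5 + 2 + 8 + 8) / 6 = 32/6 = 5.3333

Step 2 — sample variances and covariances s[i,j] = (1/(n-1)) · Σ_k (x_{k,i} - mean_i) · (x_{k,j} - mean_j), with n-1 = 5:
  s[X_1,X_1] = ((-0.1667)·(-0.1667) + (0.8333)·(0.8333) + (1.8333)·(1.8333) + (-2.1667)·(-2.1667) + (-2.1667)·(-2.1667) + (1.8333)·(1.8333)) / 5 = 16.8333/5 = 3.3667
  s[X_1,X_2] = ((-0.1667)·(-3.3333) + (0.8333)·(1.6667) + (1.8333)·(-0.3333) + (-2.1667)·(-3.3333) + (-2.1667)·(2.6667) + (1.8333)·(2.6667)) / 5 = 7.6667/5 = 1.5333
  s[X_2,X_2] = ((-3.3333)·(-3.3333) + (1.6667)·(1.6667) + (-0.3333)·(-0.3333) + (-3.3333)·(-3.3333) + (2.6667)·(2.6667) + (2.6667)·(2.6667)) / 5 = 39.3333/5 = 7.8667
  Sample standard deviations s_i = √(s[i,i]):
  s(X_1) = √(3.3667) = 1.8348
  s(X_2) = √(7.8667) = 2.8048

Step 3 — r_{ij} = s_{ij} / (s_i · s_j):
  r[X_1,X_1] = 1 (diagonal).
  r[X_1,X_2] = 1.5333 / (1.8348 · 2.8048) = 1.5333 / 5.1463 = 0.2979
  r[X_2,X_2] = 1 (diagonal).

R is symmetric with unit diagonal. Assembling:

R = [[1, 0.2979],
 [0.2979, 1]]


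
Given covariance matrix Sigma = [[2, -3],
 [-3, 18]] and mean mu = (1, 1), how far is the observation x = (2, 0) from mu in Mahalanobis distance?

Step 1 — centre the observation: (x - mu) = (1, -1).

Step 2 — invert Sigma. det(Sigma) = 2·18 - (-3)² = 27.
  Sigma^{-1} = (1/det) · [[d, -b], [-b, a]] = [[0.6667, 0.1111],
 [0.1111, 0.0741]].

Step 3 — form the quadratic (x - mu)^T · Sigma^{-1} · (x - mu):
  Sigma^{-1} · (x - mu) = (0.5556, 0.037).
  (x - mu)^T · [Sigma^{-1} · (x - mu)] = (1)·(0.5556) + (-1)·(0.037) = 0.5185.

Step 4 — take square root: d = √(0.5185) ≈ 0.7201.

d(x, mu) = √(0.5185) ≈ 0.7201


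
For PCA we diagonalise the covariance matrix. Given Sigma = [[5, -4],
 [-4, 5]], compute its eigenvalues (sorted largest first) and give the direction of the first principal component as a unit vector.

Step 1 — characteristic polynomial of 2×2 Sigma:
  det(Sigma - λI) = λ² - trace · λ + det = 0.
  trace = 5 + 5 = 10, det = 5·5 - (-4)² = 9.
Step 2 — discriminant:
  Δ = trace² - 4·det = 100 - 36 = 64.
Step 3 — eigenvalues:
  λ = (trace ± √Δ)/2 = (10 ± 8)/2,
  λ_1 = 9,  λ_2 = 1.

Step 4 — unit eigenvector for λ_1: solve (Sigma - λ_1 I)v = 0. First row:
  (5 - 9)·v_x + (-4)·v_y = 0, i.e. (-4)·v_x + (-4)·v_y = 0,
  so v ∝ (b, λ_1 - a) = (-4, 4); multiply by -1 so the first entry is positive: u = (4, -4).
  ||u|| = √((4)² + (-4)²) = √(32) ≈ 5.6569,
  v_1 = u/||u|| ≈ (0.7071, -0.7071) (||v_1|| = 1).

λ_1 = 9,  λ_2 = 1;  v_1 ≈ (0.7071, -0.7071)


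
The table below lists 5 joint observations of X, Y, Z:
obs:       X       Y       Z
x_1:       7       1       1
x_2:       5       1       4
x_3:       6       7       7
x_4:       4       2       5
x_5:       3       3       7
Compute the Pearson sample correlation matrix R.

Step 1 — column means:
  mean(X) = (7 + 5 + 6 + 4 + 3) / 5 = 25/5 = 5
  mean(Y) = (1 + 1 + 7 + 2 + 3) / 5 = 14/5 = 2.8
  mean(Z) = (1 + 4 + 7 + 5 + 7) / 5 = 24/5 = 4.8

Step 2 — sample variances and covariances s[i,j] = (1/(n-1)) · Σ_k (x_{k,i} - mean_i) · (x_{k,j} - mean_j), with n-1 = 4:
  s[X,X] = ((2)·(2) + (0)·(0) + (1)·(1) + (-1)·(-1) + (-2)·(-2)) / 4 = 10/4 = 2.5
  s[X,Y] = ((2)·(-1.8) + (0)·(-1.8) + (1)·(4.2) + (-1)·(-0.8) + (-2)·(0.2)) / 4 = 1/4 = 0.25
  s[X,Z] = ((2)·(-3.8) + (0)·(-0.8) + (1)·(2.2) + (-1)·(0.2) + (-2)·(2.2)) / 4 = -10/4 = -2.5
  s[Y,Y] = ((-1.8)·(-1.8) + (-1.8)·(-1.8) + (4.2)·(4.2) + (-0.8)·(-0.8) + (0.2)·(0.2)) / 4 = 24.8/4 = 6.2
  s[Y,Z] = ((-1.8)·(-3.8) + (-1.8)·(-0.8) + (4.2)·(2.2) + (-0.8)·(0.2) + (0.2)·(2.2)) / 4 = 17.8/4 = 4.45
  s[Z,Z] = ((-3.8)·(-3.8) + (-0.8)·(-0.8) + (2.2)·(2.2) + (0.2)·(0.2) + (2.2)·(2.2)) / 4 = 24.8/4 = 6.2
  Sample standard deviations s_i = √(s[i,i]):
  s(X) = √(2.5) = 1.5811
  s(Y) = √(6.2) = 2.49
  s(Z) = √(6.2) = 2.49

Step 3 — r_{ij} = s_{ij} / (s_i · s_j):
  r[X,X] = 1 (diagonal).
  r[X,Y] = 0.25 / (1.5811 · 2.49) = 0.25 / 3.937 = 0.0635
  r[X,Z] = -2.5 / (1.5811 · 2.49) = -2.5 / 3.937 = -0.635
  r[Y,Y] = 1 (diagonal).
  r[Y,Z] = 4.45 / (2.49 · 2.49) = 4.45 / 6.2 = 0.7177
  r[Z,Z] = 1 (diagonal).

R is symmetric with unit diagonal. Assembling:

R = [[1, 0.0635, -0.635],
 [0.0635, 1, 0.7177],
 [-0.635, 0.7177, 1]]


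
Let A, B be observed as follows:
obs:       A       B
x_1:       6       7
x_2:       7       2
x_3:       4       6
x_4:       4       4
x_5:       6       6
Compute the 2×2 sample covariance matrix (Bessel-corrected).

Step 1 — column means:
  mean(A) = (6 + 7 + 4 + 4 + 6) / 5 = 27/5 = 5.4
  mean(B) = (7 + 2 + 6 + 4 + 6) / 5 = 25/5 = 5

Step 2 — sample covariance S[i,j] = (1/(n-1)) · Σ_k (x_{k,i} - mean_i) · (x_{k,j} - mean_j), with n-1 = 4.
  S[A,A] = ((0.6)·(0.6) + (1.6)·(1.6) + (-1.4)·(-1.4) + (-1.4)·(-1.4) + (0.6)·(0.6)) / 4 = 7.2/4 = 1.8
  S[A,B] = ((0.6)·(2) + (1.6)·(-3) + (-1.4)·(1) + (-1.4)·(-1) + (0.6)·(1)) / 4 = -3/4 = -0.75
  S[B,B] = ((2)·(2) + (-3)·(-3) + (1)·(1) + (-1)·(-1) + (1)·(1)) / 4 = 16/4 = 4

S is symmetric (S[j,i] = S[i,j]). Assembling:

S = [[1.8, -0.75],
 [-0.75, 4]]


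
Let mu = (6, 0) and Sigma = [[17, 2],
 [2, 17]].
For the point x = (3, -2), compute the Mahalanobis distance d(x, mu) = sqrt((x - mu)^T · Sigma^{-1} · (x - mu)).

Step 1 — centre the observation: (x - mu) = (-3, -2).

Step 2 — invert Sigma. det(Sigma) = 17·17 - (2)² = 285.
  Sigma^{-1} = (1/det) · [[d, -b], [-b, a]] = [[0.0596, -0.007],
 [-0.007, 0.0596]].

Step 3 — form the quadratic (x - mu)^T · Sigma^{-1} · (x - mu):
  Sigma^{-1} · (x - mu) = (-0.1649, -0.0982).
  (x - mu)^T · [Sigma^{-1} · (x - mu)] = (-3)·(-0.1649) + (-2)·(-0.0982) = 0.6912.

Step 4 — take square root: d = √(0.6912) ≈ 0.8314.

d(x, mu) = √(0.6912) ≈ 0.8314


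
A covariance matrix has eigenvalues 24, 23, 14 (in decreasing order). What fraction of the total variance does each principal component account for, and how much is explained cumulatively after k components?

Step 1 — total variance = trace(Sigma) = Σ λ_i = 24 + 23 + 14 = 61.

Step 2 — fraction explained by component i = λ_i / Σ λ:
  PC1: 24/61 = 0.3934
  PC2: 23/61 = 0.377
  PC3: 14/61 = 0.2295

Step 3 — cumulative fraction after k components = (λ_1 + ... + λ_k) / Σ λ:
  k = 1: 24/61 = 0.3934
  k = 2: (24 + 23)/61 = 47/61 = 0.7705
  k = 3: (24 + 23 + 14)/61 = 61/61 = 1

Summary (fraction, with percent):

explained: PC1 0.3934 (39.34%), PC2 0.377 (37.7%), PC3 0.2295 (22.95%);  cumulative: 0.3934, 0.7705, 1
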